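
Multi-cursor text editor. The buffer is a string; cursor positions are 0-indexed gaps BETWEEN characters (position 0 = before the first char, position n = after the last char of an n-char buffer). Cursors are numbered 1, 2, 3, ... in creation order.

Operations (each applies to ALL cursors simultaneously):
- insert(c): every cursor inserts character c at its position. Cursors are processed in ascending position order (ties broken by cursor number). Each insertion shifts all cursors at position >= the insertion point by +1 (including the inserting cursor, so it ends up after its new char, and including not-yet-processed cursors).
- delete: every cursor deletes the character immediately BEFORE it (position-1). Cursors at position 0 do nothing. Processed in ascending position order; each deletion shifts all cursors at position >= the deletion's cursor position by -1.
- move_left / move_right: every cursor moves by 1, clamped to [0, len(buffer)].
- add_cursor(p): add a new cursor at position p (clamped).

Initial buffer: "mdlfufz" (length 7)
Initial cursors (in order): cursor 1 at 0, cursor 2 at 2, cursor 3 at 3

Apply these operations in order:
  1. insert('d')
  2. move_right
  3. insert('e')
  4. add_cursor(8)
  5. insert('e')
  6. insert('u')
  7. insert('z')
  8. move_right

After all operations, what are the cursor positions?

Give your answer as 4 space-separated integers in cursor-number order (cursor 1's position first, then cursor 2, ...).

After op 1 (insert('d')): buffer="dmddldfufz" (len 10), cursors c1@1 c2@4 c3@6, authorship 1..2.3....
After op 2 (move_right): buffer="dmddldfufz" (len 10), cursors c1@2 c2@5 c3@7, authorship 1..2.3....
After op 3 (insert('e')): buffer="dmeddledfeufz" (len 13), cursors c1@3 c2@7 c3@10, authorship 1.1.2.23.3...
After op 4 (add_cursor(8)): buffer="dmeddledfeufz" (len 13), cursors c1@3 c2@7 c4@8 c3@10, authorship 1.1.2.23.3...
After op 5 (insert('e')): buffer="dmeeddleedefeeufz" (len 17), cursors c1@4 c2@9 c4@11 c3@14, authorship 1.11.2.2234.33...
After op 6 (insert('u')): buffer="dmeeuddleeudeufeeuufz" (len 21), cursors c1@5 c2@11 c4@14 c3@18, authorship 1.111.2.222344.333...
After op 7 (insert('z')): buffer="dmeeuzddleeuzdeuzfeeuzufz" (len 25), cursors c1@6 c2@13 c4@17 c3@22, authorship 1.1111.2.22223444.3333...
After op 8 (move_right): buffer="dmeeuzddleeuzdeuzfeeuzufz" (len 25), cursors c1@7 c2@14 c4@18 c3@23, authorship 1.1111.2.22223444.3333...

Answer: 7 14 23 18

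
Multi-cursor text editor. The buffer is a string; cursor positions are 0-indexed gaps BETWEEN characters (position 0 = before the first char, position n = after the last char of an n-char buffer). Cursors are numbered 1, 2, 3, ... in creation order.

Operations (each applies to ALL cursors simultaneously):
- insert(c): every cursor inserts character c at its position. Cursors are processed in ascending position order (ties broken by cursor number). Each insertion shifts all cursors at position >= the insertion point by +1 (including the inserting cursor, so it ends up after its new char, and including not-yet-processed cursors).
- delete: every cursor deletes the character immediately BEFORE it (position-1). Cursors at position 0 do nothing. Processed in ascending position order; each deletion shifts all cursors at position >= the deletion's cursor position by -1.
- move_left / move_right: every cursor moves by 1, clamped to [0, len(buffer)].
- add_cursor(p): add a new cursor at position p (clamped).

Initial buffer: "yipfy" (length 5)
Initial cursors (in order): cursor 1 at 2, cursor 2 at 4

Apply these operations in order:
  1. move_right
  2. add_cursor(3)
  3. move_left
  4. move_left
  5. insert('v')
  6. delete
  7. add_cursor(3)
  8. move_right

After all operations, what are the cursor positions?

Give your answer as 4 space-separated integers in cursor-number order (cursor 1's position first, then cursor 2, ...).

Answer: 2 4 2 4

Derivation:
After op 1 (move_right): buffer="yipfy" (len 5), cursors c1@3 c2@5, authorship .....
After op 2 (add_cursor(3)): buffer="yipfy" (len 5), cursors c1@3 c3@3 c2@5, authorship .....
After op 3 (move_left): buffer="yipfy" (len 5), cursors c1@2 c3@2 c2@4, authorship .....
After op 4 (move_left): buffer="yipfy" (len 5), cursors c1@1 c3@1 c2@3, authorship .....
After op 5 (insert('v')): buffer="yvvipvfy" (len 8), cursors c1@3 c3@3 c2@6, authorship .13..2..
After op 6 (delete): buffer="yipfy" (len 5), cursors c1@1 c3@1 c2@3, authorship .....
After op 7 (add_cursor(3)): buffer="yipfy" (len 5), cursors c1@1 c3@1 c2@3 c4@3, authorship .....
After op 8 (move_right): buffer="yipfy" (len 5), cursors c1@2 c3@2 c2@4 c4@4, authorship .....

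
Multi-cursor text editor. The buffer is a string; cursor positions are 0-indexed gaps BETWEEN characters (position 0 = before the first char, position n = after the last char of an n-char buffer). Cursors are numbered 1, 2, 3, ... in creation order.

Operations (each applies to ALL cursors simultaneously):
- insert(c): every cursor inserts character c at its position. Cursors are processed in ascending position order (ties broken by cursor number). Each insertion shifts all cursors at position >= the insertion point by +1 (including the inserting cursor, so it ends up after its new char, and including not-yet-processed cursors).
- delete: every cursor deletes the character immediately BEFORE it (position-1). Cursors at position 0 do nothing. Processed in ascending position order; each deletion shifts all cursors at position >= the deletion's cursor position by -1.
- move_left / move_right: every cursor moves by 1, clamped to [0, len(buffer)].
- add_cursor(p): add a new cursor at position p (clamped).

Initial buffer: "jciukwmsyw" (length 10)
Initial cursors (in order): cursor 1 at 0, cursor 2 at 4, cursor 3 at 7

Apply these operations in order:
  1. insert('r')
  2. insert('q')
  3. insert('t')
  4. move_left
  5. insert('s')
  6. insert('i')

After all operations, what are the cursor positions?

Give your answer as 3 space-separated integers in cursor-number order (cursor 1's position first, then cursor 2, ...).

Answer: 4 13 21

Derivation:
After op 1 (insert('r')): buffer="rjciurkwmrsyw" (len 13), cursors c1@1 c2@6 c3@10, authorship 1....2...3...
After op 2 (insert('q')): buffer="rqjciurqkwmrqsyw" (len 16), cursors c1@2 c2@8 c3@13, authorship 11....22...33...
After op 3 (insert('t')): buffer="rqtjciurqtkwmrqtsyw" (len 19), cursors c1@3 c2@10 c3@16, authorship 111....222...333...
After op 4 (move_left): buffer="rqtjciurqtkwmrqtsyw" (len 19), cursors c1@2 c2@9 c3@15, authorship 111....222...333...
After op 5 (insert('s')): buffer="rqstjciurqstkwmrqstsyw" (len 22), cursors c1@3 c2@11 c3@18, authorship 1111....2222...3333...
After op 6 (insert('i')): buffer="rqsitjciurqsitkwmrqsitsyw" (len 25), cursors c1@4 c2@13 c3@21, authorship 11111....22222...33333...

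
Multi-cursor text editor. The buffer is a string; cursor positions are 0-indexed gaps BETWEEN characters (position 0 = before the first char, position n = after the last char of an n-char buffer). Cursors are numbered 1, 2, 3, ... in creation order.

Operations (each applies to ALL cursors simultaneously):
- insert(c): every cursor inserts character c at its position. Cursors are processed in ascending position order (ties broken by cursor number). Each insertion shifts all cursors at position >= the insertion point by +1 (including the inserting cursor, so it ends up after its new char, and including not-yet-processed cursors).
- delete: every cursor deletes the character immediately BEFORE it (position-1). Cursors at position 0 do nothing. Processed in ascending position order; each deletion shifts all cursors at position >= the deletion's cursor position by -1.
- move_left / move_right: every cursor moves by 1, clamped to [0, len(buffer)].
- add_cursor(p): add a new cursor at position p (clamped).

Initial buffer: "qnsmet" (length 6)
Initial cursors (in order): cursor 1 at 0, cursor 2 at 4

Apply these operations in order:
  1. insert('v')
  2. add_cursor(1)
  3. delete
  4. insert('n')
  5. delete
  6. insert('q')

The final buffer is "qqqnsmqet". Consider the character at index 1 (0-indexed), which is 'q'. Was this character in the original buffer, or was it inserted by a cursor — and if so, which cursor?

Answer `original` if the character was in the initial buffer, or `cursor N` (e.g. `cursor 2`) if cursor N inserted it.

After op 1 (insert('v')): buffer="vqnsmvet" (len 8), cursors c1@1 c2@6, authorship 1....2..
After op 2 (add_cursor(1)): buffer="vqnsmvet" (len 8), cursors c1@1 c3@1 c2@6, authorship 1....2..
After op 3 (delete): buffer="qnsmet" (len 6), cursors c1@0 c3@0 c2@4, authorship ......
After op 4 (insert('n')): buffer="nnqnsmnet" (len 9), cursors c1@2 c3@2 c2@7, authorship 13....2..
After op 5 (delete): buffer="qnsmet" (len 6), cursors c1@0 c3@0 c2@4, authorship ......
After op 6 (insert('q')): buffer="qqqnsmqet" (len 9), cursors c1@2 c3@2 c2@7, authorship 13....2..
Authorship (.=original, N=cursor N): 1 3 . . . . 2 . .
Index 1: author = 3

Answer: cursor 3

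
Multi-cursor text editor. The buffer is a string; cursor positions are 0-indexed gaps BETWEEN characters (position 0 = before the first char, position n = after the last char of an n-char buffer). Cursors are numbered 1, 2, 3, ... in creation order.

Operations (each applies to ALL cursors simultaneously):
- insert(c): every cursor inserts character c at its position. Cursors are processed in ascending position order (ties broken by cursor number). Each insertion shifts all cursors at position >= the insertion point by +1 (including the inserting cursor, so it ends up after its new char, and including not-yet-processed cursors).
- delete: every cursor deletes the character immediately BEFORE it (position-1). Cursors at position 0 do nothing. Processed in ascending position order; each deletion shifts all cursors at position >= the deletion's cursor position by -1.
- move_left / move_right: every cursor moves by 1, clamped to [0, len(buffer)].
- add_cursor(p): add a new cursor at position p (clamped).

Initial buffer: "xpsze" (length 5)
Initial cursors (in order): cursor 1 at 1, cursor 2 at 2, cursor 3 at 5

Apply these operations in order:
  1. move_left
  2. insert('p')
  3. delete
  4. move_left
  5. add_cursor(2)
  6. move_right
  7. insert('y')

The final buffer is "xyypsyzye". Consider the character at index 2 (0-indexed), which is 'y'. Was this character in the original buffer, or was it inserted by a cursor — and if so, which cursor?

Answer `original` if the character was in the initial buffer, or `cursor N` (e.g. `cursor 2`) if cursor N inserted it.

Answer: cursor 2

Derivation:
After op 1 (move_left): buffer="xpsze" (len 5), cursors c1@0 c2@1 c3@4, authorship .....
After op 2 (insert('p')): buffer="pxppszpe" (len 8), cursors c1@1 c2@3 c3@7, authorship 1.2...3.
After op 3 (delete): buffer="xpsze" (len 5), cursors c1@0 c2@1 c3@4, authorship .....
After op 4 (move_left): buffer="xpsze" (len 5), cursors c1@0 c2@0 c3@3, authorship .....
After op 5 (add_cursor(2)): buffer="xpsze" (len 5), cursors c1@0 c2@0 c4@2 c3@3, authorship .....
After op 6 (move_right): buffer="xpsze" (len 5), cursors c1@1 c2@1 c4@3 c3@4, authorship .....
After op 7 (insert('y')): buffer="xyypsyzye" (len 9), cursors c1@3 c2@3 c4@6 c3@8, authorship .12..4.3.
Authorship (.=original, N=cursor N): . 1 2 . . 4 . 3 .
Index 2: author = 2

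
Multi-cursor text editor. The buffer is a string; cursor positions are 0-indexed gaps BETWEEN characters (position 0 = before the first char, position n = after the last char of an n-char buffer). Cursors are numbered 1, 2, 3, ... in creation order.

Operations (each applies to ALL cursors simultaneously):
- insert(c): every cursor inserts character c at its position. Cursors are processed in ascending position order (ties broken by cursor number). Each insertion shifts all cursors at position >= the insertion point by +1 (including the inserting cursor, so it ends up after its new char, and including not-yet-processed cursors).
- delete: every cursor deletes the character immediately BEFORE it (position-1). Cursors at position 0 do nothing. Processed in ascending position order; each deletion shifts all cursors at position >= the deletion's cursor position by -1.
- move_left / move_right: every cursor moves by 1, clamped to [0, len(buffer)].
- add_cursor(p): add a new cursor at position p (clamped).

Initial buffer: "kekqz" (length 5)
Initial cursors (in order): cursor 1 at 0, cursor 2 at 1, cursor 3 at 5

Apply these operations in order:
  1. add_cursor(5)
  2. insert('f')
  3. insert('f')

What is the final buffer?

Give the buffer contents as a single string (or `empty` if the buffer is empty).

Answer: ffkffekqzffff

Derivation:
After op 1 (add_cursor(5)): buffer="kekqz" (len 5), cursors c1@0 c2@1 c3@5 c4@5, authorship .....
After op 2 (insert('f')): buffer="fkfekqzff" (len 9), cursors c1@1 c2@3 c3@9 c4@9, authorship 1.2....34
After op 3 (insert('f')): buffer="ffkffekqzffff" (len 13), cursors c1@2 c2@5 c3@13 c4@13, authorship 11.22....3434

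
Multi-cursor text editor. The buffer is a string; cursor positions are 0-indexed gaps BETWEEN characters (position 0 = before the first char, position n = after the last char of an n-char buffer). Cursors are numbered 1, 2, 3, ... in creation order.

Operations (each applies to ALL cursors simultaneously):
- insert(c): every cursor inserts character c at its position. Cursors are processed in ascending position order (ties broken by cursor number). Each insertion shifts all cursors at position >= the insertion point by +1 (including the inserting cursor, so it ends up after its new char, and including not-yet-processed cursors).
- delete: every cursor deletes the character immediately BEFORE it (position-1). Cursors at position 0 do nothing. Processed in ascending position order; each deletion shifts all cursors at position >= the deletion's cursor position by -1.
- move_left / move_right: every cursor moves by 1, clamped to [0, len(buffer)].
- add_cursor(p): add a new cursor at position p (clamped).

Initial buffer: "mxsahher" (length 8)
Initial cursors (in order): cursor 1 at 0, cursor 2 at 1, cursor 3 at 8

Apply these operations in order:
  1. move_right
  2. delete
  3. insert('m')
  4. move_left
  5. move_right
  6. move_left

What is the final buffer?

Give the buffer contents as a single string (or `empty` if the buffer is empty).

After op 1 (move_right): buffer="mxsahher" (len 8), cursors c1@1 c2@2 c3@8, authorship ........
After op 2 (delete): buffer="sahhe" (len 5), cursors c1@0 c2@0 c3@5, authorship .....
After op 3 (insert('m')): buffer="mmsahhem" (len 8), cursors c1@2 c2@2 c3@8, authorship 12.....3
After op 4 (move_left): buffer="mmsahhem" (len 8), cursors c1@1 c2@1 c3@7, authorship 12.....3
After op 5 (move_right): buffer="mmsahhem" (len 8), cursors c1@2 c2@2 c3@8, authorship 12.....3
After op 6 (move_left): buffer="mmsahhem" (len 8), cursors c1@1 c2@1 c3@7, authorship 12.....3

Answer: mmsahhem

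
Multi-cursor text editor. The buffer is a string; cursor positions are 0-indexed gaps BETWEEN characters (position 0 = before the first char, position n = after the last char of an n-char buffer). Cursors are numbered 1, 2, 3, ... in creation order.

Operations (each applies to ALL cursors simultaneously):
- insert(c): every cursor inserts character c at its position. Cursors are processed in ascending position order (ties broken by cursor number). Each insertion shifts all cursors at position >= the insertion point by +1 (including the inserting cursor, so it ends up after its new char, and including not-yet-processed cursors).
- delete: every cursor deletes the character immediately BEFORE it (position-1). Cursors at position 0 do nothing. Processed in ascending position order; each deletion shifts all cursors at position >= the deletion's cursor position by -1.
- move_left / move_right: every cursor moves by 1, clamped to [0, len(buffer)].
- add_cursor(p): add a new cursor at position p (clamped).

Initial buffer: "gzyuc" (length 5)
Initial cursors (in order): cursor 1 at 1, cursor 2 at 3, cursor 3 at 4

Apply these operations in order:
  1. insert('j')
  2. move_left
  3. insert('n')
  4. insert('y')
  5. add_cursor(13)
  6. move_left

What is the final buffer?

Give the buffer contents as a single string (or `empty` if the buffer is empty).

Answer: gnyjzynyjunyjc

Derivation:
After op 1 (insert('j')): buffer="gjzyjujc" (len 8), cursors c1@2 c2@5 c3@7, authorship .1..2.3.
After op 2 (move_left): buffer="gjzyjujc" (len 8), cursors c1@1 c2@4 c3@6, authorship .1..2.3.
After op 3 (insert('n')): buffer="gnjzynjunjc" (len 11), cursors c1@2 c2@6 c3@9, authorship .11..22.33.
After op 4 (insert('y')): buffer="gnyjzynyjunyjc" (len 14), cursors c1@3 c2@8 c3@12, authorship .111..222.333.
After op 5 (add_cursor(13)): buffer="gnyjzynyjunyjc" (len 14), cursors c1@3 c2@8 c3@12 c4@13, authorship .111..222.333.
After op 6 (move_left): buffer="gnyjzynyjunyjc" (len 14), cursors c1@2 c2@7 c3@11 c4@12, authorship .111..222.333.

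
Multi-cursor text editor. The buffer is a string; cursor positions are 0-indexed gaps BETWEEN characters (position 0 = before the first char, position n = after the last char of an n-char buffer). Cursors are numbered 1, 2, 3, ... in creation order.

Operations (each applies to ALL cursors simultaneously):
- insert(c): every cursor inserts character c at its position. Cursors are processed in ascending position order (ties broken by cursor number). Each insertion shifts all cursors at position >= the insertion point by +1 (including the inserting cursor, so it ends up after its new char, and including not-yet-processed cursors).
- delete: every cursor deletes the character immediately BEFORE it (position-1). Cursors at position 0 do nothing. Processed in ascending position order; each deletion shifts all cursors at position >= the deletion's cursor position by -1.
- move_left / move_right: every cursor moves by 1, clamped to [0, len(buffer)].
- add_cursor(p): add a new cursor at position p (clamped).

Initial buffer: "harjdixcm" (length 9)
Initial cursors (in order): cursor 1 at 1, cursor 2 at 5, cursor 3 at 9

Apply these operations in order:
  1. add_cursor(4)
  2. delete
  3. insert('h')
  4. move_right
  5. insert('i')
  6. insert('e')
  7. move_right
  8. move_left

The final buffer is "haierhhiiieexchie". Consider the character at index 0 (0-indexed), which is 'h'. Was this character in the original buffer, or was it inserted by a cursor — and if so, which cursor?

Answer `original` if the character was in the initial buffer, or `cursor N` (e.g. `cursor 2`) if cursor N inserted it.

Answer: cursor 1

Derivation:
After op 1 (add_cursor(4)): buffer="harjdixcm" (len 9), cursors c1@1 c4@4 c2@5 c3@9, authorship .........
After op 2 (delete): buffer="arixc" (len 5), cursors c1@0 c2@2 c4@2 c3@5, authorship .....
After op 3 (insert('h')): buffer="harhhixch" (len 9), cursors c1@1 c2@5 c4@5 c3@9, authorship 1..24...3
After op 4 (move_right): buffer="harhhixch" (len 9), cursors c1@2 c2@6 c4@6 c3@9, authorship 1..24...3
After op 5 (insert('i')): buffer="hairhhiiixchi" (len 13), cursors c1@3 c2@9 c4@9 c3@13, authorship 1.1.24.24..33
After op 6 (insert('e')): buffer="haierhhiiieexchie" (len 17), cursors c1@4 c2@12 c4@12 c3@17, authorship 1.11.24.2424..333
After op 7 (move_right): buffer="haierhhiiieexchie" (len 17), cursors c1@5 c2@13 c4@13 c3@17, authorship 1.11.24.2424..333
After op 8 (move_left): buffer="haierhhiiieexchie" (len 17), cursors c1@4 c2@12 c4@12 c3@16, authorship 1.11.24.2424..333
Authorship (.=original, N=cursor N): 1 . 1 1 . 2 4 . 2 4 2 4 . . 3 3 3
Index 0: author = 1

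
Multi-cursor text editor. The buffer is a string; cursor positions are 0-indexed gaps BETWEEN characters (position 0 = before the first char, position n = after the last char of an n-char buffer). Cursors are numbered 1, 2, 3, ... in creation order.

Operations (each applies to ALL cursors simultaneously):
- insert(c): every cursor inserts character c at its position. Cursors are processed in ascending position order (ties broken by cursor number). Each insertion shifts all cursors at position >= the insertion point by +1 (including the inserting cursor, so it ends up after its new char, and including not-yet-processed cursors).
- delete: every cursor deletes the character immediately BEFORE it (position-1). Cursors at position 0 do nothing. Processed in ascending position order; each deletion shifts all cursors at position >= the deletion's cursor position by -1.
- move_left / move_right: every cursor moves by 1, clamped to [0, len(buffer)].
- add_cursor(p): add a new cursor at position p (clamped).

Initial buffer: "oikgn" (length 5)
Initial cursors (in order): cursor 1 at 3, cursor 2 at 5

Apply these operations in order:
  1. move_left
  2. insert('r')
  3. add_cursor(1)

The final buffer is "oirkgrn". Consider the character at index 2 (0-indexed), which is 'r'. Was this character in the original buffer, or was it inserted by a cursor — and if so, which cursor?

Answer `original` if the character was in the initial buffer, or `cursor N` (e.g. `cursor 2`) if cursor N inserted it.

Answer: cursor 1

Derivation:
After op 1 (move_left): buffer="oikgn" (len 5), cursors c1@2 c2@4, authorship .....
After op 2 (insert('r')): buffer="oirkgrn" (len 7), cursors c1@3 c2@6, authorship ..1..2.
After op 3 (add_cursor(1)): buffer="oirkgrn" (len 7), cursors c3@1 c1@3 c2@6, authorship ..1..2.
Authorship (.=original, N=cursor N): . . 1 . . 2 .
Index 2: author = 1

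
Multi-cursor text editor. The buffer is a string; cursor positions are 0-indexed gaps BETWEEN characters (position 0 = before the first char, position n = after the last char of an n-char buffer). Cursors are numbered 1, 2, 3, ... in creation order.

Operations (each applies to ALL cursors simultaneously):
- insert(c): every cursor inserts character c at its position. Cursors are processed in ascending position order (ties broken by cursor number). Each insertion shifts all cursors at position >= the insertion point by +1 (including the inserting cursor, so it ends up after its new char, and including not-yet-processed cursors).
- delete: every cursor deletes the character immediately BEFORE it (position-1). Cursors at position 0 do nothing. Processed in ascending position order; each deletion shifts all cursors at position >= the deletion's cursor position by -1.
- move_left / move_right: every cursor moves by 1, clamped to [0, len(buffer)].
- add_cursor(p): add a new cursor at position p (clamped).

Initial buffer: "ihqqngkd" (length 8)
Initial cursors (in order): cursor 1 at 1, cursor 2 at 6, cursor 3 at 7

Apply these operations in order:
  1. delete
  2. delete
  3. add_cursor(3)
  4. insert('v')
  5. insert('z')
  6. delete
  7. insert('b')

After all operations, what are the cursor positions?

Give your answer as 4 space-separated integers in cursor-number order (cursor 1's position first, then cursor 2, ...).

After op 1 (delete): buffer="hqqnd" (len 5), cursors c1@0 c2@4 c3@4, authorship .....
After op 2 (delete): buffer="hqd" (len 3), cursors c1@0 c2@2 c3@2, authorship ...
After op 3 (add_cursor(3)): buffer="hqd" (len 3), cursors c1@0 c2@2 c3@2 c4@3, authorship ...
After op 4 (insert('v')): buffer="vhqvvdv" (len 7), cursors c1@1 c2@5 c3@5 c4@7, authorship 1..23.4
After op 5 (insert('z')): buffer="vzhqvvzzdvz" (len 11), cursors c1@2 c2@8 c3@8 c4@11, authorship 11..2323.44
After op 6 (delete): buffer="vhqvvdv" (len 7), cursors c1@1 c2@5 c3@5 c4@7, authorship 1..23.4
After op 7 (insert('b')): buffer="vbhqvvbbdvb" (len 11), cursors c1@2 c2@8 c3@8 c4@11, authorship 11..2323.44

Answer: 2 8 8 11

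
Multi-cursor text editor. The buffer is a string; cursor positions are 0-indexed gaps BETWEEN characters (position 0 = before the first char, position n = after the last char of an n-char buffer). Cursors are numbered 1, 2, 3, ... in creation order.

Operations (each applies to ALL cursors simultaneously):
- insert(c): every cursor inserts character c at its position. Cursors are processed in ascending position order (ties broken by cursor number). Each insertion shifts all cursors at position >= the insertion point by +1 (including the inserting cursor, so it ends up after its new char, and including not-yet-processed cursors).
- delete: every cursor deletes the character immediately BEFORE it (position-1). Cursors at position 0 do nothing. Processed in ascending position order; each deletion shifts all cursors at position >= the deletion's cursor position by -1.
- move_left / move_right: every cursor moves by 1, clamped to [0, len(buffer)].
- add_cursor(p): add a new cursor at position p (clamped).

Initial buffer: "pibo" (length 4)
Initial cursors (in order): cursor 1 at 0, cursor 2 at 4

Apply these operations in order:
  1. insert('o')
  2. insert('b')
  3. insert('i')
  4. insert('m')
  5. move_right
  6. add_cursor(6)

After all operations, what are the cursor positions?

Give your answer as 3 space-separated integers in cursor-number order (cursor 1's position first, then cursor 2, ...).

Answer: 5 12 6

Derivation:
After op 1 (insert('o')): buffer="opiboo" (len 6), cursors c1@1 c2@6, authorship 1....2
After op 2 (insert('b')): buffer="obpiboob" (len 8), cursors c1@2 c2@8, authorship 11....22
After op 3 (insert('i')): buffer="obipiboobi" (len 10), cursors c1@3 c2@10, authorship 111....222
After op 4 (insert('m')): buffer="obimpiboobim" (len 12), cursors c1@4 c2@12, authorship 1111....2222
After op 5 (move_right): buffer="obimpiboobim" (len 12), cursors c1@5 c2@12, authorship 1111....2222
After op 6 (add_cursor(6)): buffer="obimpiboobim" (len 12), cursors c1@5 c3@6 c2@12, authorship 1111....2222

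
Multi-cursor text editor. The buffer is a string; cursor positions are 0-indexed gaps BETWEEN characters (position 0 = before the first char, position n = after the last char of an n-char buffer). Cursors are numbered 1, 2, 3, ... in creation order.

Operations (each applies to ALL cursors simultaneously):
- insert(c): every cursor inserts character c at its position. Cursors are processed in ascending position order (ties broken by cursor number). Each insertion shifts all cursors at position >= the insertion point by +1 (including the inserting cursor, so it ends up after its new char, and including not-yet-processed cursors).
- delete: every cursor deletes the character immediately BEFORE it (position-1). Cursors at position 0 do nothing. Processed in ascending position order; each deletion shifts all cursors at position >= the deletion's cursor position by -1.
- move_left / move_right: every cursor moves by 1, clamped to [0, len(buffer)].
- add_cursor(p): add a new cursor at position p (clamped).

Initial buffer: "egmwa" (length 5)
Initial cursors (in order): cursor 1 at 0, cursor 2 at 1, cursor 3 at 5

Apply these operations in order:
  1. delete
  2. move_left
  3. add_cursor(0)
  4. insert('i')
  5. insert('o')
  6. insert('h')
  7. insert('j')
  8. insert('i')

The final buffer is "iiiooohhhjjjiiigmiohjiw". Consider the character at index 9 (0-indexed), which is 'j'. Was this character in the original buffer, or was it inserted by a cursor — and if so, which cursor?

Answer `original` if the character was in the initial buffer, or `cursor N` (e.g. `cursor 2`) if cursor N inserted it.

Answer: cursor 1

Derivation:
After op 1 (delete): buffer="gmw" (len 3), cursors c1@0 c2@0 c3@3, authorship ...
After op 2 (move_left): buffer="gmw" (len 3), cursors c1@0 c2@0 c3@2, authorship ...
After op 3 (add_cursor(0)): buffer="gmw" (len 3), cursors c1@0 c2@0 c4@0 c3@2, authorship ...
After op 4 (insert('i')): buffer="iiigmiw" (len 7), cursors c1@3 c2@3 c4@3 c3@6, authorship 124..3.
After op 5 (insert('o')): buffer="iiiooogmiow" (len 11), cursors c1@6 c2@6 c4@6 c3@10, authorship 124124..33.
After op 6 (insert('h')): buffer="iiiooohhhgmiohw" (len 15), cursors c1@9 c2@9 c4@9 c3@14, authorship 124124124..333.
After op 7 (insert('j')): buffer="iiiooohhhjjjgmiohjw" (len 19), cursors c1@12 c2@12 c4@12 c3@18, authorship 124124124124..3333.
After op 8 (insert('i')): buffer="iiiooohhhjjjiiigmiohjiw" (len 23), cursors c1@15 c2@15 c4@15 c3@22, authorship 124124124124124..33333.
Authorship (.=original, N=cursor N): 1 2 4 1 2 4 1 2 4 1 2 4 1 2 4 . . 3 3 3 3 3 .
Index 9: author = 1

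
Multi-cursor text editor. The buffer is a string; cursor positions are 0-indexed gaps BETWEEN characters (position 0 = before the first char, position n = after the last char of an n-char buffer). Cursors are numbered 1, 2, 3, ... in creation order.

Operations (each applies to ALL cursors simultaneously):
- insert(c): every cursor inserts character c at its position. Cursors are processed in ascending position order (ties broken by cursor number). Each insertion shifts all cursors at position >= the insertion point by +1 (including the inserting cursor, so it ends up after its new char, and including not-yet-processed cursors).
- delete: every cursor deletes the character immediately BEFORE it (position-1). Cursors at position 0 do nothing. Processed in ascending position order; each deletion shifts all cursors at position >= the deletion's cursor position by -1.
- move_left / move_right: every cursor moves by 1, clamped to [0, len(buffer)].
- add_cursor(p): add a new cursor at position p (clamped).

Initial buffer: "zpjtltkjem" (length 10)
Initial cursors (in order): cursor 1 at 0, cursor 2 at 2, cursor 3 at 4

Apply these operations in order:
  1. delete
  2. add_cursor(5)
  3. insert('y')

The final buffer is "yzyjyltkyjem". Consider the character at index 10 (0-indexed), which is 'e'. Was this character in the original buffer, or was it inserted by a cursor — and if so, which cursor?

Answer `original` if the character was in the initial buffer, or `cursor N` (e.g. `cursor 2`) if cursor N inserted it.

After op 1 (delete): buffer="zjltkjem" (len 8), cursors c1@0 c2@1 c3@2, authorship ........
After op 2 (add_cursor(5)): buffer="zjltkjem" (len 8), cursors c1@0 c2@1 c3@2 c4@5, authorship ........
After op 3 (insert('y')): buffer="yzyjyltkyjem" (len 12), cursors c1@1 c2@3 c3@5 c4@9, authorship 1.2.3...4...
Authorship (.=original, N=cursor N): 1 . 2 . 3 . . . 4 . . .
Index 10: author = original

Answer: original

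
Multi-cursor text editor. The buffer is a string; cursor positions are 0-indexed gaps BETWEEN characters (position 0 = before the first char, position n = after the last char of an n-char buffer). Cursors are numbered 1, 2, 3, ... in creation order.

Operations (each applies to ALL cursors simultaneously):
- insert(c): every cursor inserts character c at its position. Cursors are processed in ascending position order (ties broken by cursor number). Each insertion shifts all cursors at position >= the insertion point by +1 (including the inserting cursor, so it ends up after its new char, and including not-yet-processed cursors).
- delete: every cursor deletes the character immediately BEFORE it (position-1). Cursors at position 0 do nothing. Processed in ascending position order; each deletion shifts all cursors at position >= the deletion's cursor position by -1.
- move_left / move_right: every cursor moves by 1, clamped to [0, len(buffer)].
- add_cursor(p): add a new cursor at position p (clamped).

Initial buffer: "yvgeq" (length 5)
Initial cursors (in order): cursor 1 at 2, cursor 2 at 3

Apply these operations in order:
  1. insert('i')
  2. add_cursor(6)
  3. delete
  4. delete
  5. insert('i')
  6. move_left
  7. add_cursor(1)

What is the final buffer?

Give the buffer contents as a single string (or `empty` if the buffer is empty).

Answer: iiiq

Derivation:
After op 1 (insert('i')): buffer="yvigieq" (len 7), cursors c1@3 c2@5, authorship ..1.2..
After op 2 (add_cursor(6)): buffer="yvigieq" (len 7), cursors c1@3 c2@5 c3@6, authorship ..1.2..
After op 3 (delete): buffer="yvgq" (len 4), cursors c1@2 c2@3 c3@3, authorship ....
After op 4 (delete): buffer="q" (len 1), cursors c1@0 c2@0 c3@0, authorship .
After op 5 (insert('i')): buffer="iiiq" (len 4), cursors c1@3 c2@3 c3@3, authorship 123.
After op 6 (move_left): buffer="iiiq" (len 4), cursors c1@2 c2@2 c3@2, authorship 123.
After op 7 (add_cursor(1)): buffer="iiiq" (len 4), cursors c4@1 c1@2 c2@2 c3@2, authorship 123.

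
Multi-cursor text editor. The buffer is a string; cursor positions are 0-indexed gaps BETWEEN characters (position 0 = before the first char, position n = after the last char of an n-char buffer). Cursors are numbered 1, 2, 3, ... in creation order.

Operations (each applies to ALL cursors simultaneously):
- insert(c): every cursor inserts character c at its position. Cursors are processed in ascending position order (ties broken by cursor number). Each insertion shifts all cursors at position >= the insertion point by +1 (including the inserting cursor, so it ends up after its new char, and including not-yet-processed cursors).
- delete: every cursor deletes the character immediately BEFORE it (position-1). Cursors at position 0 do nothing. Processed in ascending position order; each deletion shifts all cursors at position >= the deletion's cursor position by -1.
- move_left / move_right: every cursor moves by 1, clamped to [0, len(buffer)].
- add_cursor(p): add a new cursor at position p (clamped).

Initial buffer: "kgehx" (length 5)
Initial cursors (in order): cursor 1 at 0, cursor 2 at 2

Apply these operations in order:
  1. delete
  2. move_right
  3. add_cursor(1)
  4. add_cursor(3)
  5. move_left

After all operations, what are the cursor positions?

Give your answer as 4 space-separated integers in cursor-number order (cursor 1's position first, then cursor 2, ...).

Answer: 0 1 0 2

Derivation:
After op 1 (delete): buffer="kehx" (len 4), cursors c1@0 c2@1, authorship ....
After op 2 (move_right): buffer="kehx" (len 4), cursors c1@1 c2@2, authorship ....
After op 3 (add_cursor(1)): buffer="kehx" (len 4), cursors c1@1 c3@1 c2@2, authorship ....
After op 4 (add_cursor(3)): buffer="kehx" (len 4), cursors c1@1 c3@1 c2@2 c4@3, authorship ....
After op 5 (move_left): buffer="kehx" (len 4), cursors c1@0 c3@0 c2@1 c4@2, authorship ....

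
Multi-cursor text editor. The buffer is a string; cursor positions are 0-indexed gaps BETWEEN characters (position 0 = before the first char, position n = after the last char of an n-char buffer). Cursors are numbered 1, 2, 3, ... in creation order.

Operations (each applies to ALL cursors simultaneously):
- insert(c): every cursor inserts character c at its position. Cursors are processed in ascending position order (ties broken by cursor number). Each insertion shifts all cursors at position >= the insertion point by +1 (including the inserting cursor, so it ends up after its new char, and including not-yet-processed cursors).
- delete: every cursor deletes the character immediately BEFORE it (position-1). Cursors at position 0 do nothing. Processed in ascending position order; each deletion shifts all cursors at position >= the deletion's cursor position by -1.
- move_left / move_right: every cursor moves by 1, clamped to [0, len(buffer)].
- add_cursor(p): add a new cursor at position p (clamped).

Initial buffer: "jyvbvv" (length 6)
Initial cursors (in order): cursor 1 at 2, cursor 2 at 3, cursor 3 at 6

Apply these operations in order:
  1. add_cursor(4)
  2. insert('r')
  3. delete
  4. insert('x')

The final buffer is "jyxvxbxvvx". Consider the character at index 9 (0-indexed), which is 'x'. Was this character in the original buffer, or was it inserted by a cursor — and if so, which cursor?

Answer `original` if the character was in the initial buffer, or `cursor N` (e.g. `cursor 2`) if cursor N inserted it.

Answer: cursor 3

Derivation:
After op 1 (add_cursor(4)): buffer="jyvbvv" (len 6), cursors c1@2 c2@3 c4@4 c3@6, authorship ......
After op 2 (insert('r')): buffer="jyrvrbrvvr" (len 10), cursors c1@3 c2@5 c4@7 c3@10, authorship ..1.2.4..3
After op 3 (delete): buffer="jyvbvv" (len 6), cursors c1@2 c2@3 c4@4 c3@6, authorship ......
After op 4 (insert('x')): buffer="jyxvxbxvvx" (len 10), cursors c1@3 c2@5 c4@7 c3@10, authorship ..1.2.4..3
Authorship (.=original, N=cursor N): . . 1 . 2 . 4 . . 3
Index 9: author = 3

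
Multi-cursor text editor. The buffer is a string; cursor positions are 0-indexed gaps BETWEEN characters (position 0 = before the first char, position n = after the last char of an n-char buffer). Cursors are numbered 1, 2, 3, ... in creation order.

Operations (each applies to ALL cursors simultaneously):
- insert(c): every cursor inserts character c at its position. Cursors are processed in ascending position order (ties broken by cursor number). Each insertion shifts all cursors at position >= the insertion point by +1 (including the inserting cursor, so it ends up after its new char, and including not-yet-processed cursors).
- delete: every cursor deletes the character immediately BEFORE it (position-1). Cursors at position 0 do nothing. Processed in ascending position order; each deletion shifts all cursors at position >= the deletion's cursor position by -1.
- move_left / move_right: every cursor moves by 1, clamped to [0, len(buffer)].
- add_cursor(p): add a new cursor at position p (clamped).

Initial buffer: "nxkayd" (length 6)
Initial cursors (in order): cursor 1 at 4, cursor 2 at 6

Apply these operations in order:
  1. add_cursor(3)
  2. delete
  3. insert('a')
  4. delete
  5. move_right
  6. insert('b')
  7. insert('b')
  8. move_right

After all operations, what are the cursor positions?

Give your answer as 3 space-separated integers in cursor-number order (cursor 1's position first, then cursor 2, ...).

After op 1 (add_cursor(3)): buffer="nxkayd" (len 6), cursors c3@3 c1@4 c2@6, authorship ......
After op 2 (delete): buffer="nxy" (len 3), cursors c1@2 c3@2 c2@3, authorship ...
After op 3 (insert('a')): buffer="nxaaya" (len 6), cursors c1@4 c3@4 c2@6, authorship ..13.2
After op 4 (delete): buffer="nxy" (len 3), cursors c1@2 c3@2 c2@3, authorship ...
After op 5 (move_right): buffer="nxy" (len 3), cursors c1@3 c2@3 c3@3, authorship ...
After op 6 (insert('b')): buffer="nxybbb" (len 6), cursors c1@6 c2@6 c3@6, authorship ...123
After op 7 (insert('b')): buffer="nxybbbbbb" (len 9), cursors c1@9 c2@9 c3@9, authorship ...123123
After op 8 (move_right): buffer="nxybbbbbb" (len 9), cursors c1@9 c2@9 c3@9, authorship ...123123

Answer: 9 9 9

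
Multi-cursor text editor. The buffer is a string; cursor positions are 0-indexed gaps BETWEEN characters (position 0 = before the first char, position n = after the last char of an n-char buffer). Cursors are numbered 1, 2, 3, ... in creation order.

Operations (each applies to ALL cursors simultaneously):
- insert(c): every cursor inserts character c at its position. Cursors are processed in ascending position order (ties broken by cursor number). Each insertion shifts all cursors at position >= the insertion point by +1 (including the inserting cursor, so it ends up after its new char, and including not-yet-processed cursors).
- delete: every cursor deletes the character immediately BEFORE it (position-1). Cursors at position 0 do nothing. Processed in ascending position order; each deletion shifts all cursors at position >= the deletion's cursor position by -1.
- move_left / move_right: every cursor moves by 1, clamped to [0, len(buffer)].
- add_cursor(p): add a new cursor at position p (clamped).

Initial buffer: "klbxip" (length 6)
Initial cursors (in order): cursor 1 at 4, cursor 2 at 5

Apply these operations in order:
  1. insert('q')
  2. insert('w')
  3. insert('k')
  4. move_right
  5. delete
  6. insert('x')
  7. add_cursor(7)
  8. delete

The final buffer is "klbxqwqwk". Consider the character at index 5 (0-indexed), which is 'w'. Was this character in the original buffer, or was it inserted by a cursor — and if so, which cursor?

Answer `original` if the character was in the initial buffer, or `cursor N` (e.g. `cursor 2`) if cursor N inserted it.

Answer: cursor 1

Derivation:
After op 1 (insert('q')): buffer="klbxqiqp" (len 8), cursors c1@5 c2@7, authorship ....1.2.
After op 2 (insert('w')): buffer="klbxqwiqwp" (len 10), cursors c1@6 c2@9, authorship ....11.22.
After op 3 (insert('k')): buffer="klbxqwkiqwkp" (len 12), cursors c1@7 c2@11, authorship ....111.222.
After op 4 (move_right): buffer="klbxqwkiqwkp" (len 12), cursors c1@8 c2@12, authorship ....111.222.
After op 5 (delete): buffer="klbxqwkqwk" (len 10), cursors c1@7 c2@10, authorship ....111222
After op 6 (insert('x')): buffer="klbxqwkxqwkx" (len 12), cursors c1@8 c2@12, authorship ....11112222
After op 7 (add_cursor(7)): buffer="klbxqwkxqwkx" (len 12), cursors c3@7 c1@8 c2@12, authorship ....11112222
After op 8 (delete): buffer="klbxqwqwk" (len 9), cursors c1@6 c3@6 c2@9, authorship ....11222
Authorship (.=original, N=cursor N): . . . . 1 1 2 2 2
Index 5: author = 1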